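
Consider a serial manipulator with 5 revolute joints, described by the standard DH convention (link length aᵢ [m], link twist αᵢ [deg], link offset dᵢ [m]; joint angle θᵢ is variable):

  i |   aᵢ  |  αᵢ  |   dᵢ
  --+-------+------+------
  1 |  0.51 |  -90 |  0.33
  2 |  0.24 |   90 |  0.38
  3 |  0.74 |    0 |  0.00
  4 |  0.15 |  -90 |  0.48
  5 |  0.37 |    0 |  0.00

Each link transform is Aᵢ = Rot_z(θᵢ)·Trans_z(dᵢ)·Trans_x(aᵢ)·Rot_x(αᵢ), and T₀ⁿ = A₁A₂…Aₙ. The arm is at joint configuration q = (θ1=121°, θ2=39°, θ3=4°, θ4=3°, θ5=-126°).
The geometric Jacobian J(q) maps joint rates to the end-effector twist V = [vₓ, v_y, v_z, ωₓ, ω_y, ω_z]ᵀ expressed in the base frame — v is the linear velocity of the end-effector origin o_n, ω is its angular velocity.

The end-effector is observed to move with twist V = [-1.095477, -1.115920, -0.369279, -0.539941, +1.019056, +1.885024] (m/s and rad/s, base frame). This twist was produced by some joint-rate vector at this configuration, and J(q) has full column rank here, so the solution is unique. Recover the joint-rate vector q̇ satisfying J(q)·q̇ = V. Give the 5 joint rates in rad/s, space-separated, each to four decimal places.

o_n = [-1.2429, 1.2465, 0.3622]
J₁: ẑ×o_n = [-1.2465, -1.2429, 0.0000], ω = ẑ
J2: z=[-0.8572, -0.5150, 0.0000] o=[-0.2627, 0.4372, 0.3300] → [-0.0166, 0.0276, -1.1986, -0.8572, -0.5150, 0.0000]
J3: z=[-0.3241, 0.5394, 0.7771] o=[-0.6845, 0.4013, 0.1790] → [-0.5580, -0.3746, 0.0273, -0.3241, 0.5394, 0.7771]
J4: z=[-0.3241, 0.5394, 0.7771] o=[-1.0242, 0.8665, -0.2856] → [0.0541, 0.0400, -0.0052, -0.3241, 0.5394, 0.7771]
J5: z=[-0.8020, -0.5924, 0.0767] o=[-1.2550, 1.2152, -0.0063] → [-0.2207, 0.2964, -0.0180, -0.8020, -0.5924, 0.0767]
q̇ = J⁺·V = [0.5400, 0.3330, 0.9810, 0.7890, -0.3980]

0.5400 0.3330 0.9810 0.7890 -0.3980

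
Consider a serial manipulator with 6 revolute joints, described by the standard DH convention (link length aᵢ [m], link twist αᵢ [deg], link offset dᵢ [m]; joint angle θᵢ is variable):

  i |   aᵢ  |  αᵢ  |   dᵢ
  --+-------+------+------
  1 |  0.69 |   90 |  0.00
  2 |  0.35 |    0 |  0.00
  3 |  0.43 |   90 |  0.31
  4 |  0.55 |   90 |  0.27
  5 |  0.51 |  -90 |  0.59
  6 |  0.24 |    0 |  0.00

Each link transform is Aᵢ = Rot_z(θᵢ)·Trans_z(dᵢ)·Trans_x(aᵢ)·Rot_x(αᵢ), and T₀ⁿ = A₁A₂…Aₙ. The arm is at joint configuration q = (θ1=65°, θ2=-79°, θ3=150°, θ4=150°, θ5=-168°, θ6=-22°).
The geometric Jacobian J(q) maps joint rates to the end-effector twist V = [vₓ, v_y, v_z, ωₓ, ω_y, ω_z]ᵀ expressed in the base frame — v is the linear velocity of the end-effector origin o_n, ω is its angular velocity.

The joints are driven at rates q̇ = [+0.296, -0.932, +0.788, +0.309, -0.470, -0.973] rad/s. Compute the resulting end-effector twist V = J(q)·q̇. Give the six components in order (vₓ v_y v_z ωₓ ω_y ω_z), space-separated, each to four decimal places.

o_n = [1.2318, 0.7118, 0.4825]
J₁: ẑ×o_n = [-0.7118, 1.2318, 0.0000], ω = ẑ
J2: z=[0.9063, -0.4226, 0.0000] o=[0.2916, 0.6254, 0.0000] → [-0.2039, -0.4373, 0.4757, 0.9063, -0.4226, 0.0000]
J3: z=[0.9063, -0.4226, 0.0000] o=[0.3198, 0.6859, -0.3436] → [-0.3491, -0.7486, 0.4089, 0.9063, -0.4226, 0.0000]
J4: z=[0.3996, 0.8569, -0.3256] o=[0.6599, 0.6817, 0.0630] → [0.3692, -0.3538, -0.4780, 0.3996, 0.8569, -0.3256]
J5: z=[0.8537, -0.2185, 0.4728] o=[0.9515, 0.6564, -0.4753] → [-0.2354, -0.6851, 0.1086, 0.8537, -0.2185, 0.4728]
J6: z=[-0.3214, -0.9353, 0.1482] o=[1.2462, 0.6695, 0.2467] → [-0.2268, 0.0737, -0.0271, -0.3214, -0.9353, 0.1482]
V = J·q̇ = [0.1497, 0.3232, -0.2935, -0.0955, 1.3383, -0.1710]

0.1497 0.3232 -0.2935 -0.0955 1.3383 -0.1710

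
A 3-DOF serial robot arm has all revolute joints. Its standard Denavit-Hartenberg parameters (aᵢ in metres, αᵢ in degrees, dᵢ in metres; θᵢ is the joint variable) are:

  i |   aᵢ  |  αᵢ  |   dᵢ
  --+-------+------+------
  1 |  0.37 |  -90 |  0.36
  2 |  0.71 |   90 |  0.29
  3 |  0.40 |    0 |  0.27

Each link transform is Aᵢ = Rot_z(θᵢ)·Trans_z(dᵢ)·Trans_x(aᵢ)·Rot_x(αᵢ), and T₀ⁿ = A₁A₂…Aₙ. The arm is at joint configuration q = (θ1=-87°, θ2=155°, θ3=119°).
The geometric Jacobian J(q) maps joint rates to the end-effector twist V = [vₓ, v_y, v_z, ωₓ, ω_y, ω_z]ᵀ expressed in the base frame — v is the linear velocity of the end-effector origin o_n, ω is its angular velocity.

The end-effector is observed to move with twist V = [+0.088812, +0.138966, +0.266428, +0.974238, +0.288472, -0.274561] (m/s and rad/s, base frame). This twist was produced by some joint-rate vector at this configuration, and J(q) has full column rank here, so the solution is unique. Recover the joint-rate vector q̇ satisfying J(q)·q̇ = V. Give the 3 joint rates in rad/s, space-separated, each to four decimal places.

o_n = [0.6398, 0.0171, -0.1028]
J₁: ẑ×o_n = [-0.0171, 0.6398, 0.0000], ω = ẑ
J2: z=[0.9986, 0.0523, 0.0000] o=[0.0194, -0.3695, 0.3600] → [-0.0242, 0.4622, 0.3536, 0.9986, 0.0523, 0.0000]
J3: z=[0.0221, -0.4220, -0.9063] o=[0.2753, 0.2883, 0.0599] → [-0.1771, -0.3268, 0.1479, 0.0221, -0.4220, -0.9063]
q̇ = J⁺·V = [-0.7830, 0.9880, -0.5610]

-0.7830 0.9880 -0.5610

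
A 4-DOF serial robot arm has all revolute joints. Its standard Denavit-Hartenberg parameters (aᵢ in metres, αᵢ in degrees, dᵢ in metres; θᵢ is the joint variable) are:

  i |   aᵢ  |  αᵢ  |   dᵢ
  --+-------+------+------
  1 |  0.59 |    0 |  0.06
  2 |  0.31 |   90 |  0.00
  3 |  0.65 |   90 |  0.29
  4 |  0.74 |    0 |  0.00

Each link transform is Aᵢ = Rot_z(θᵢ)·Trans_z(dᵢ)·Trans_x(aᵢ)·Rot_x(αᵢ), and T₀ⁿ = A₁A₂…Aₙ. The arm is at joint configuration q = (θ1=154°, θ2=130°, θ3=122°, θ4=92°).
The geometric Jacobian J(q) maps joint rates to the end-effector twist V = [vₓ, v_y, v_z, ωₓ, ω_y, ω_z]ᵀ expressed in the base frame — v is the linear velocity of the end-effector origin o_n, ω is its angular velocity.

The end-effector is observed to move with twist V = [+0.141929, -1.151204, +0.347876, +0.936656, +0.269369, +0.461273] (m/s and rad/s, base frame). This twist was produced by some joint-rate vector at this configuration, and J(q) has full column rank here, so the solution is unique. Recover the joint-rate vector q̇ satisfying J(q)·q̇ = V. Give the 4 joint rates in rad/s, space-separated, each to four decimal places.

o_n = [-1.5343, 0.0297, 0.5893]
J₁: ẑ×o_n = [-0.0297, -1.5343, 0.0000], ω = ẑ
J2: z=[0.0000, 0.0000, 1.0000] o=[-0.5303, 0.2586, 0.0600] → [0.2289, -1.0040, 0.0000, 0.0000, 0.0000, 1.0000]
J3: z=[-0.9703, -0.2419, 0.0000] o=[-0.4553, -0.0422, 0.0600] → [-0.1281, 0.5136, -0.3308, -0.9703, -0.2419, 0.0000]
J4: z=[0.2052, -0.8229, 0.5299] o=[-0.8200, 0.2219, 0.6112] → [0.1199, -0.3740, -0.6272, 0.2052, -0.8229, 0.5299]
q̇ = J⁺·V = [0.3420, 0.1410, -0.9740, -0.0410]

0.3420 0.1410 -0.9740 -0.0410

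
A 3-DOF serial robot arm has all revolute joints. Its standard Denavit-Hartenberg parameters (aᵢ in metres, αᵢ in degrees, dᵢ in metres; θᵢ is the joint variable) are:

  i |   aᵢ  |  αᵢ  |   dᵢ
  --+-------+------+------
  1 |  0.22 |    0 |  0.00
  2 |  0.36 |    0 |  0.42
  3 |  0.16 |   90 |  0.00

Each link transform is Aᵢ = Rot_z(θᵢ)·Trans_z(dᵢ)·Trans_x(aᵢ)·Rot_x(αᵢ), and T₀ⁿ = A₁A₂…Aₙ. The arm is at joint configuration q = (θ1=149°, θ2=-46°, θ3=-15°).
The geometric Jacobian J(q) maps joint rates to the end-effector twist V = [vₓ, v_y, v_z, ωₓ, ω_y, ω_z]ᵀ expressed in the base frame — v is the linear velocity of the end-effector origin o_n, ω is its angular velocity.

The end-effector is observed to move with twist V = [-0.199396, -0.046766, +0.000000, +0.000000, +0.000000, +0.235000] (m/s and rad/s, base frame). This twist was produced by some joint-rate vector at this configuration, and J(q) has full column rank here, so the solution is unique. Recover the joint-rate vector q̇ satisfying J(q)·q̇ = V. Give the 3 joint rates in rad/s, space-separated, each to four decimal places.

0.0660 0.3740 -0.2050

o_n = [-0.2640, 0.6240, 0.4200]
J₁: ẑ×o_n = [-0.6240, -0.2640, 0.0000], ω = ẑ
J2: z=[0.0000, 0.0000, 1.0000] o=[-0.1886, 0.1133, 0.0000] → [-0.5107, -0.0754, 0.0000, 0.0000, 0.0000, 1.0000]
J3: z=[0.0000, 0.0000, 1.0000] o=[-0.2696, 0.4641, 0.4200] → [-0.1599, 0.0056, 0.0000, 0.0000, 0.0000, 1.0000]
q̇ = J⁺·V = [0.0660, 0.3740, -0.2050]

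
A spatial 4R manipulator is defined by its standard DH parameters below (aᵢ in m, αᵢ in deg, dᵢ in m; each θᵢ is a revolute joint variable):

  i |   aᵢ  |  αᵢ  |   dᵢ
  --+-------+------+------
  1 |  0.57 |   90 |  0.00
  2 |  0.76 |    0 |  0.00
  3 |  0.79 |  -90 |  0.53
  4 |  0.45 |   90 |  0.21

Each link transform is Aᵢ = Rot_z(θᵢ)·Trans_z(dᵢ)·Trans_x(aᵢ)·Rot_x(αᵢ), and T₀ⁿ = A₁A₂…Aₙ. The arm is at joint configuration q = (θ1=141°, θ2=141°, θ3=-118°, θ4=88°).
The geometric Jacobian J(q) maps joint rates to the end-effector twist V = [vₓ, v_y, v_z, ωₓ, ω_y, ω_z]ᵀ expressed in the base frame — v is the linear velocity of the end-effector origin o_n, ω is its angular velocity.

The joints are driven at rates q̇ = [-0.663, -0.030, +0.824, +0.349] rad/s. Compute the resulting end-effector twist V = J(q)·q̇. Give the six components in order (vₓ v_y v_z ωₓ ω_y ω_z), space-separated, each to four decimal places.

0.7192 -0.0443 0.4801 0.6057 0.5312 -0.3417

o_n = [-0.4461, 0.4645, 0.9864]
J₁: ẑ×o_n = [-0.4645, -0.4461, 0.0000], ω = ẑ
J2: z=[0.6293, 0.7771, 0.0000] o=[-0.4430, 0.3587, 0.0000] → [0.7666, -0.6208, 0.0690, 0.6293, 0.7771, 0.0000]
J3: z=[0.6293, 0.7771, 0.0000] o=[0.0160, -0.0130, 0.4783] → [0.3949, -0.3198, 0.6596, 0.6293, 0.7771, 0.0000]
J4: z=[0.3037, -0.2459, 0.9205] o=[-0.2156, 0.8565, 0.7870] → [0.3118, -0.2727, -0.1757, 0.3037, -0.2459, 0.9205]
V = J·q̇ = [0.7192, -0.0443, 0.4801, 0.6057, 0.5312, -0.3417]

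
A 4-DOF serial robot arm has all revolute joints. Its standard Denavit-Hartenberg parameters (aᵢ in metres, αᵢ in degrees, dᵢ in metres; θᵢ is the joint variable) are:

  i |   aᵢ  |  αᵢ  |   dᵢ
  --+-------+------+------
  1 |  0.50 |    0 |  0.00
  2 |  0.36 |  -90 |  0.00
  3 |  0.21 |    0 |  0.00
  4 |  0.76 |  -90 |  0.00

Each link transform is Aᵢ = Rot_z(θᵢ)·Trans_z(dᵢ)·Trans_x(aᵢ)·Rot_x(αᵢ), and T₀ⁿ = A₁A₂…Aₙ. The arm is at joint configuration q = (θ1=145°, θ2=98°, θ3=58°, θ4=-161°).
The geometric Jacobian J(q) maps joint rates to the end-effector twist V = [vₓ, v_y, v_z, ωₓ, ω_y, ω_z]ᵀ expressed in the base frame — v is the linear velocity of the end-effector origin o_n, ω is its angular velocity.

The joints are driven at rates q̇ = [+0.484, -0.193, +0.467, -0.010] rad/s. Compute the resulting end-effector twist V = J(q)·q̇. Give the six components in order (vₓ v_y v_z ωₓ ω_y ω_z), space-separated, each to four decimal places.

o_n = [-0.5459, 0.0192, 0.5624]
J₁: ẑ×o_n = [-0.0192, -0.5459, 0.0000], ω = ẑ
J2: z=[0.0000, 0.0000, 1.0000] o=[-0.4096, 0.2868, 0.0000] → [0.2676, -0.1363, 0.0000, 0.0000, 0.0000, 1.0000]
J3: z=[0.8910, -0.4540, 0.0000] o=[-0.5730, -0.0340, 0.0000] → [-0.2553, -0.5011, 0.0597, 0.8910, -0.4540, 0.0000]
J4: z=[0.8910, -0.4540, 0.0000] o=[-0.6235, -0.1331, -0.1781] → [-0.3362, -0.6598, 0.1710, 0.8910, -0.4540, 0.0000]
V = J·q̇ = [-0.1768, -0.4653, 0.0262, 0.4072, -0.2075, 0.2910]

-0.1768 -0.4653 0.0262 0.4072 -0.2075 0.2910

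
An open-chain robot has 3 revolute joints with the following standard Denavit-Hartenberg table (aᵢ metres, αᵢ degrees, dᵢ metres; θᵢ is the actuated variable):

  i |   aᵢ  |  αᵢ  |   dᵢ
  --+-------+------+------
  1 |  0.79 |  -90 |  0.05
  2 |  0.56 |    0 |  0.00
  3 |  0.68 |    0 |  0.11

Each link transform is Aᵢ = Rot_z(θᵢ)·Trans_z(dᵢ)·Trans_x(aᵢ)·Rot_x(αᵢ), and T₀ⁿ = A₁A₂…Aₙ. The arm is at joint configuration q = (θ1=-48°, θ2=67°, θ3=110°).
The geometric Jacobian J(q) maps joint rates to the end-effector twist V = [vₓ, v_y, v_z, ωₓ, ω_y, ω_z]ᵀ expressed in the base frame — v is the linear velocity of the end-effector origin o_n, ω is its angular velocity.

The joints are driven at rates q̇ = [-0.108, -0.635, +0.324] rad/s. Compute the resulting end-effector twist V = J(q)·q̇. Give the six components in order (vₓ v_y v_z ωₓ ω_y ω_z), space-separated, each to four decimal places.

0.2079 -0.2841 -0.0722 -0.2311 -0.2081 -0.1080

o_n = [0.3024, -0.1714, -0.5011]
J₁: ẑ×o_n = [0.1714, 0.3024, -0.0000], ω = ẑ
J2: z=[0.7431, 0.6691, 0.0000] o=[0.5286, -0.5871, 0.0500] → [-0.3687, 0.4095, 0.4603, 0.7431, 0.6691, 0.0000]
J3: z=[0.7431, 0.6691, 0.0000] o=[0.6750, -0.7497, -0.4655] → [-0.0238, 0.0264, 0.6791, 0.7431, 0.6691, 0.0000]
V = J·q̇ = [0.2079, -0.2841, -0.0722, -0.2311, -0.2081, -0.1080]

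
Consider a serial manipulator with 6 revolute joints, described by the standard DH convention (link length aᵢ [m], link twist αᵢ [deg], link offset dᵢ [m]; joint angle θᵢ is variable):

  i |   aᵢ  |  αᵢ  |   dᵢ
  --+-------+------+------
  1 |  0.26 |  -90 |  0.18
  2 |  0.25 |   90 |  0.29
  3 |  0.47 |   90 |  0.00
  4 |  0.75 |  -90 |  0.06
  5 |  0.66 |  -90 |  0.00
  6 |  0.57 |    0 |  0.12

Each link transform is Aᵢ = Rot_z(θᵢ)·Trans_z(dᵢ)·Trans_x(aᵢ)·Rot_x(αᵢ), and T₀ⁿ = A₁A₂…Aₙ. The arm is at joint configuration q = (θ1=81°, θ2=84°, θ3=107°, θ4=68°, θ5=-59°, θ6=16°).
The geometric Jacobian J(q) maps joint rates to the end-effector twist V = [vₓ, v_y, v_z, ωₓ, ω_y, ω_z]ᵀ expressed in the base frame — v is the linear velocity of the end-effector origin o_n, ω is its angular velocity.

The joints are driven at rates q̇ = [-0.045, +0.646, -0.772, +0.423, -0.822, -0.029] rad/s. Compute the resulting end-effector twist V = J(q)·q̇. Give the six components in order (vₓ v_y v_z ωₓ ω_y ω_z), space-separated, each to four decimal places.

o_n = [-1.4294, 1.9023, -0.5752]
J₁: ẑ×o_n = [-1.9023, -1.4294, 0.0000], ω = ẑ
J2: z=[-0.9877, 0.1564, 0.0000] o=[0.0407, 0.2568, 0.1800] → [-0.1181, -0.7459, -1.3953, -0.9877, 0.1564, 0.0000]
J3: z=[0.1556, 0.9823, 0.1045] o=[-0.2417, 0.3280, -0.0686] → [-0.6621, -0.0453, 1.4116, 0.1556, 0.9823, 0.1045]
J4: z=[-0.2731, 0.1445, -0.9511] o=[-0.6878, 0.3841, 0.0680] → [1.3510, 0.5296, -0.3076, -0.2731, 0.1445, -0.9511]
J5: z=[0.9385, 0.2572, -0.2304] o=[-0.8628, 1.1094, 0.1653] → [-0.0078, 0.8255, 0.8899, 0.9385, 0.2572, -0.2304]
J6: z=[-0.0405, 0.7446, 0.6663] o=[-1.0891, 1.5159, -0.3027] → [-0.4603, -0.2377, 0.2377, -0.0405, 0.7446, 0.6663]
V = J·q̇ = [1.1117, -0.8302, -2.8596, -1.6439, -0.8292, -0.3579]

1.1117 -0.8302 -2.8596 -1.6439 -0.8292 -0.3579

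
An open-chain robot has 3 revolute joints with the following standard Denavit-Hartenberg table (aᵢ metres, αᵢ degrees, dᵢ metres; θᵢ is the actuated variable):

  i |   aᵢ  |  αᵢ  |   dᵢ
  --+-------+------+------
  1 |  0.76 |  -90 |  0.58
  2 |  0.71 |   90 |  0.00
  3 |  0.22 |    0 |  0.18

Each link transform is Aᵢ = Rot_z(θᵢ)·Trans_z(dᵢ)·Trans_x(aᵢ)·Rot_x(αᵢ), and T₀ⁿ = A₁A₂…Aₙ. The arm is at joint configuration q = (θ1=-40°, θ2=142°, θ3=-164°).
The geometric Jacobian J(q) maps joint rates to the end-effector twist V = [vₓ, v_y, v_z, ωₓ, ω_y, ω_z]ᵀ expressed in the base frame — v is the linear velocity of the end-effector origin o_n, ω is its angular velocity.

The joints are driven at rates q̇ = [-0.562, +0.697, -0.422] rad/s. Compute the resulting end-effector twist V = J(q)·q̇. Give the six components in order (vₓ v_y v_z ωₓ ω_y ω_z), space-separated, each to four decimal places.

-0.3656 0.0726 0.2123 0.2490 0.7009 -0.2295

o_n = [0.3272, -0.3537, 0.1312]
J₁: ẑ×o_n = [0.3537, 0.3272, -0.0000], ω = ẑ
J2: z=[0.6428, 0.7660, 0.0000] o=[0.5822, -0.4885, 0.5800] → [-0.3438, 0.2885, 0.2820, 0.6428, 0.7660, 0.0000]
J3: z=[0.4716, -0.3957, -0.7880] o=[0.1536, -0.1289, 0.1429] → [-0.1725, -0.1313, -0.0373, 0.4716, -0.3957, -0.7880]
V = J·q̇ = [-0.3656, 0.0726, 0.2123, 0.2490, 0.7009, -0.2295]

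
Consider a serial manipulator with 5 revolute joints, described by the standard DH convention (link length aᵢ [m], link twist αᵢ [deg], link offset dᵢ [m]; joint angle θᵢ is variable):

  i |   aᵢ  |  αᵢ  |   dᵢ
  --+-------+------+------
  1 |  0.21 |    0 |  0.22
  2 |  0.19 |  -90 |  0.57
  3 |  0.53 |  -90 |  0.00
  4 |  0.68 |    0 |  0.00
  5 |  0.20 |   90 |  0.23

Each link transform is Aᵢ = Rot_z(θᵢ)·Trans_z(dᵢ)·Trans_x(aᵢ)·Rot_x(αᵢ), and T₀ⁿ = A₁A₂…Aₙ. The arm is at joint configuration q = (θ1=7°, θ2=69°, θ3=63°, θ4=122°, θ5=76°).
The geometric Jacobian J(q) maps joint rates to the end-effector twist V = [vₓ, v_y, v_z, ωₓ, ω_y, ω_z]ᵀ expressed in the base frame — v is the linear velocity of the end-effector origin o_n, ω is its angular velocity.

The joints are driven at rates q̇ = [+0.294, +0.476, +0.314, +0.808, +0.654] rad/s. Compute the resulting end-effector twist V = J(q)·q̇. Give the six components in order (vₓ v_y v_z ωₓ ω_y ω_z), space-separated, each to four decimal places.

-0.4936 0.3875 0.4019 -0.6198 -1.1880 0.1063

o_n = [0.7021, -0.1225, 0.7039]
J₁: ẑ×o_n = [0.1225, 0.7021, -0.0000], ω = ẑ
J2: z=[0.0000, 0.0000, 1.0000] o=[0.2084, 0.0256, 0.2200] → [0.1481, 0.4937, -0.0000, 0.0000, 0.0000, 1.0000]
J3: z=[-0.9703, 0.2419, 0.0000] o=[0.2544, 0.2099, 0.7900] → [-0.0208, -0.0835, 0.2143, -0.9703, 0.2419, 0.0000]
J4: z=[-0.2156, -0.8645, -0.4540] o=[0.3126, 0.4434, 0.3178] → [-0.5908, -0.0936, 0.4588, -0.2156, -0.8645, -0.4540]
J5: z=[-0.2156, -0.8645, -0.4540] o=[0.8326, 0.1452, 0.6388] → [-0.1778, 0.0732, -0.0551, -0.2156, -0.8645, -0.4540]
V = J·q̇ = [-0.4936, 0.3875, 0.4019, -0.6198, -1.1880, 0.1063]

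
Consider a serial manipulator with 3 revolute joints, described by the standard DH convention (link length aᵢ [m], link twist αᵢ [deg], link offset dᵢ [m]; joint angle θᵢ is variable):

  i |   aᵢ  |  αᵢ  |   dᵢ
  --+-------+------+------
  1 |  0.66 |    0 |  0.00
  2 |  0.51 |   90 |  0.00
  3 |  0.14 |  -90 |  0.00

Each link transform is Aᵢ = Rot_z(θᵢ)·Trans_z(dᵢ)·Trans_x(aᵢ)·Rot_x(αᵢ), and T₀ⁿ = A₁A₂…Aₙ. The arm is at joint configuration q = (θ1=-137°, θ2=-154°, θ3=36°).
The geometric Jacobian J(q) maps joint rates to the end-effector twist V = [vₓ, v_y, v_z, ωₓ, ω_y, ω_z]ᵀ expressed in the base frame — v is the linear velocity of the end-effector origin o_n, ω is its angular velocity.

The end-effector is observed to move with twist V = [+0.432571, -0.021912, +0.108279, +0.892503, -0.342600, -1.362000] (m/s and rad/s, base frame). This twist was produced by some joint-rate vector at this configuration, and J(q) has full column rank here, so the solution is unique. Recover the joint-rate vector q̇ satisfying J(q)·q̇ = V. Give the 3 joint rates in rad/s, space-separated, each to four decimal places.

o_n = [-0.2593, 0.1317, 0.0823]
J₁: ẑ×o_n = [-0.1317, -0.2593, 0.0000], ω = ẑ
J2: z=[0.0000, 0.0000, 1.0000] o=[-0.4827, -0.4501, 0.0000] → [-0.5819, 0.2234, 0.0000, 0.0000, 0.0000, 1.0000]
J3: z=[0.9336, -0.3584, 0.0000] o=[-0.2999, 0.0260, 0.0000] → [-0.0295, -0.0768, 0.1133, 0.9336, -0.3584, 0.0000]
q̇ = J⁺·V = [-0.7370, -0.6250, 0.9560]

-0.7370 -0.6250 0.9560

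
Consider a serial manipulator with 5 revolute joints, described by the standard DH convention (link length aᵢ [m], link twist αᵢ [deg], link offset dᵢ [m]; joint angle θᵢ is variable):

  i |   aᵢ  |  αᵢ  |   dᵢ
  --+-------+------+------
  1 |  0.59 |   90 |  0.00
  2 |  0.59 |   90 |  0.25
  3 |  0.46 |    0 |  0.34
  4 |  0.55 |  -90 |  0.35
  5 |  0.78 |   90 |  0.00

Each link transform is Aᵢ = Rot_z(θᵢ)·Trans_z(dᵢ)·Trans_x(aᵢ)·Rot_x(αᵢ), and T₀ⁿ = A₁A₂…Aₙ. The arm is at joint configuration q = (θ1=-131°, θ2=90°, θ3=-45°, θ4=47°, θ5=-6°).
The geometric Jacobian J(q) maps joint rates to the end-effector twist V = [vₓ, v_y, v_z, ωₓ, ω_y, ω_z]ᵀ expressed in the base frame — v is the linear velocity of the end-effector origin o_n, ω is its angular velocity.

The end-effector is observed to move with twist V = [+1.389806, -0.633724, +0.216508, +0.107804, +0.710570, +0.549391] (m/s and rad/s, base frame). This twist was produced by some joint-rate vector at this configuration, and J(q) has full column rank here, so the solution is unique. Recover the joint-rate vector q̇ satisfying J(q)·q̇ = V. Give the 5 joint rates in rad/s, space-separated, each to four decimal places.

0.5600 0.0810 0.3110 -0.9180 0.3040

o_n = [-0.8714, -1.0466, 2.2402]
J₁: ẑ×o_n = [1.0466, -0.8714, 0.0000], ω = ẑ
J2: z=[-0.7547, 0.6561, 0.0000] o=[-0.3871, -0.4453, 0.0000] → [1.4697, 1.6907, 0.7715, -0.7547, 0.6561, 0.0000]
J3: z=[-0.6561, -0.7547, -0.0000] o=[-0.5758, -0.2813, 0.5900] → [-1.2454, 1.0826, 0.2790, -0.6561, -0.7547, -0.0000]
J4: z=[-0.6561, -0.7547, -0.0000] o=[-0.5533, -0.7513, 0.9153] → [-0.9999, 0.8692, -0.0463, -0.6561, -0.7547, -0.0000]
J5: z=[-0.7542, 0.6557, -0.0349] o=[-0.7974, -1.0028, 1.4649] → [0.5068, 0.5873, 0.0815, -0.7542, 0.6557, -0.0349]
q̇ = J⁺·V = [0.5600, 0.0810, 0.3110, -0.9180, 0.3040]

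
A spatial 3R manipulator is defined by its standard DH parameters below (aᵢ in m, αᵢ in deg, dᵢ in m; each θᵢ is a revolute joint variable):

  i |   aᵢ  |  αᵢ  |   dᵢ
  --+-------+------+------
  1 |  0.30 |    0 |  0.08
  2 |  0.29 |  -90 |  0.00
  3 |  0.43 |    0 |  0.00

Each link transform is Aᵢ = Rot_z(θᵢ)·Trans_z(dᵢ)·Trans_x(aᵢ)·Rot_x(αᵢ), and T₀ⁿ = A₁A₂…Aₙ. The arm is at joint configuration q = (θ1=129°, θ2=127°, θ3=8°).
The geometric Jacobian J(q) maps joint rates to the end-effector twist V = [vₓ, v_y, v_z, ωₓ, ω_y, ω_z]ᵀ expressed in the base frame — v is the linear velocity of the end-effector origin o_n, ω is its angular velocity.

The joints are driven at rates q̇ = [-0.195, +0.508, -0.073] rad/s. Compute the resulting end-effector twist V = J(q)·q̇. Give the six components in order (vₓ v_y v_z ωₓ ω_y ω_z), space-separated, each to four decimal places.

o_n = [-0.3620, -0.4614, 0.0202]
J₁: ẑ×o_n = [0.4614, -0.3620, 0.0000], ω = ẑ
J2: z=[0.0000, 0.0000, 1.0000] o=[-0.1888, 0.2331, 0.0800] → [0.6946, -0.1732, 0.0000, 0.0000, 0.0000, 1.0000]
J3: z=[0.9703, -0.2419, 0.0000] o=[-0.2590, -0.0482, 0.0800] → [0.0145, 0.0581, -0.4258, 0.9703, -0.2419, 0.0000]
V = J·q̇ = [0.2618, -0.0216, 0.0311, -0.0708, 0.0177, 0.3130]

0.2618 -0.0216 0.0311 -0.0708 0.0177 0.3130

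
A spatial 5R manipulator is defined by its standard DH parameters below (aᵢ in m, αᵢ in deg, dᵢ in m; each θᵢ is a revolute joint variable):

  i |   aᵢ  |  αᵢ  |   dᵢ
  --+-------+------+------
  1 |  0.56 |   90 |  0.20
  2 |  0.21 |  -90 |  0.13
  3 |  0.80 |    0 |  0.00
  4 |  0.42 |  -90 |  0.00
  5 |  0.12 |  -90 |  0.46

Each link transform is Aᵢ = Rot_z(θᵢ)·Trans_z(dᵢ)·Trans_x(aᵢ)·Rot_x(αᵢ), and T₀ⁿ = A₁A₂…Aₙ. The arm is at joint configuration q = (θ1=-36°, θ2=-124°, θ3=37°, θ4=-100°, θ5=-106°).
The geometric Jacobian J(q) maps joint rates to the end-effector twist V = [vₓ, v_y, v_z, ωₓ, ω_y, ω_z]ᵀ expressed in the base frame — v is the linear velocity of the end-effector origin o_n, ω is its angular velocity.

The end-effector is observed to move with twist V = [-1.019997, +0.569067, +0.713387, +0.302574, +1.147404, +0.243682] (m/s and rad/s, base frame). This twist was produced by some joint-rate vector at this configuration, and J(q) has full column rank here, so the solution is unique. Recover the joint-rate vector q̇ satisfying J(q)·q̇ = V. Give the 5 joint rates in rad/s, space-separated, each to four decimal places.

o_n = [0.0082, 0.2605, -1.0537]
J₁: ẑ×o_n = [-0.2605, 0.0082, 0.0000], ω = ẑ
J2: z=[-0.5878, -0.8090, 0.0000] o=[0.4530, -0.3292, 0.2000] → [1.0143, -0.7369, -0.7065, -0.5878, -0.8090, 0.0000]
J3: z=[0.6707, -0.4873, -0.5592] o=[0.2816, -0.3653, 0.0259] → [0.8760, 0.8770, 0.2865, 0.6707, -0.4873, -0.5592]
J4: z=[0.6707, -0.4873, -0.5592] o=[0.2756, 0.2342, -0.5038] → [0.2827, 0.5184, -0.1127, 0.6707, -0.4873, -0.5592]
J5: z=[-0.1362, 0.6601, -0.7387] o=[-0.0306, -0.0059, -0.6619] → [-0.0619, -0.0821, -0.0619, -0.1362, 0.6601, -0.7387]
q̇ = J⁺·V = [0.4300, -0.9050, 0.1830, -0.4350, 0.4430]

0.4300 -0.9050 0.1830 -0.4350 0.4430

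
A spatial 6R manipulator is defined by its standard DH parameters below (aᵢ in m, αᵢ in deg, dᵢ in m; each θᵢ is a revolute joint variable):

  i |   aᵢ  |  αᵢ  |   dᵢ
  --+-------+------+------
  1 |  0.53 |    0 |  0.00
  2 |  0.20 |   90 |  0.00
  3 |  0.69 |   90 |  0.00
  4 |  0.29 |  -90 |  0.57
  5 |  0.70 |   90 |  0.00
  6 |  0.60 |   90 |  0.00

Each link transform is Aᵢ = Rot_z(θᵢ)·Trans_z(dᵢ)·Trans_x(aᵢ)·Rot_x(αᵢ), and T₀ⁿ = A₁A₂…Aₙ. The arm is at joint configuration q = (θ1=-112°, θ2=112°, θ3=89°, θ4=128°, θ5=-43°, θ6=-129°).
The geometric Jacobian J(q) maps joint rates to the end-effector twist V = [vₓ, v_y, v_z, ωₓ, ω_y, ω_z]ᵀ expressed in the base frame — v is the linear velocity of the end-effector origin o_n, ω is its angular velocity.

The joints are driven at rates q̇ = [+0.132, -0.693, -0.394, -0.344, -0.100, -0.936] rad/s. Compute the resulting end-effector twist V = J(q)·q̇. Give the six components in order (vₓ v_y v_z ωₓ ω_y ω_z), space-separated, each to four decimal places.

o_n = [0.8040, -1.1928, 0.7198]
J₁: ẑ×o_n = [1.1928, 0.8040, -0.0000], ω = ẑ
J2: z=[0.0000, 0.0000, 1.0000] o=[-0.1985, -0.4914, 0.0000] → [0.7014, 1.0026, -0.0000, 0.0000, 0.0000, 1.0000]
J3: z=[0.0000, -1.0000, 0.0000] o=[0.0015, -0.4914, 0.0000] → [-0.7198, 0.0000, 0.8026, 0.0000, -1.0000, 0.0000]
J4: z=[0.9998, -0.0000, -0.0175] o=[0.0135, -0.4914, 0.6899] → [-0.0122, -0.0437, -0.7013, 0.9998, -0.0000, -0.0175]
J5: z=[-0.0138, 0.6157, -0.7879] o=[0.5803, -0.7199, 0.5014] → [-0.2381, -0.1733, -0.1312, -0.0138, 0.6157, -0.7879]
J6: z=[0.7386, 0.5374, 0.4071] o=[1.0521, -1.1234, 0.1780] → [0.3195, -0.5012, 0.0820, 0.7386, 0.5374, 0.4071]
V = J·q̇ = [-0.3160, -0.0872, -0.1386, -1.0339, -0.1706, -0.8572]

-0.3160 -0.0872 -0.1386 -1.0339 -0.1706 -0.8572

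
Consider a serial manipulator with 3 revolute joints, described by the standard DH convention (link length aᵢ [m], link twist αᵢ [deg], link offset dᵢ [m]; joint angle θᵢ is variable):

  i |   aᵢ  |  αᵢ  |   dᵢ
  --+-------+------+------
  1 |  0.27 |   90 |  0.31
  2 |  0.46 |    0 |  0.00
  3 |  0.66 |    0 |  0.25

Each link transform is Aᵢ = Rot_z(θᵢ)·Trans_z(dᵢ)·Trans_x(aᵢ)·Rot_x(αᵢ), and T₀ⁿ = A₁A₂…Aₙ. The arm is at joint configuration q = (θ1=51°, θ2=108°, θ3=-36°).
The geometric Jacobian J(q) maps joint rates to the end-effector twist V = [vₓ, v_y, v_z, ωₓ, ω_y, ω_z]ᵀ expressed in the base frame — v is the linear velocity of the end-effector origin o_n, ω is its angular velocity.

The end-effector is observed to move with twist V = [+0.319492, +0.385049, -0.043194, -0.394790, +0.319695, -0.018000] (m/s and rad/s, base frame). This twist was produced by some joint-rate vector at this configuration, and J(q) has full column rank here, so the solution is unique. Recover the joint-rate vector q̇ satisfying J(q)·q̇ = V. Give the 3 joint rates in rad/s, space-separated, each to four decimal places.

o_n = [0.4031, 0.1005, 1.3752]
J₁: ẑ×o_n = [-0.1005, 0.4031, 0.0000], ω = ẑ
J2: z=[0.7771, -0.6293, 0.0000] o=[0.1699, 0.2098, 0.3100] → [-0.6703, -0.8278, 0.0618, 0.7771, -0.6293, 0.0000]
J3: z=[0.7771, -0.6293, 0.0000] o=[0.0805, 0.0994, 0.7475] → [-0.3950, -0.4878, 0.2040, 0.7771, -0.6293, 0.0000]
q̇ = J⁺·V = [-0.0180, -0.4250, -0.0830]

-0.0180 -0.4250 -0.0830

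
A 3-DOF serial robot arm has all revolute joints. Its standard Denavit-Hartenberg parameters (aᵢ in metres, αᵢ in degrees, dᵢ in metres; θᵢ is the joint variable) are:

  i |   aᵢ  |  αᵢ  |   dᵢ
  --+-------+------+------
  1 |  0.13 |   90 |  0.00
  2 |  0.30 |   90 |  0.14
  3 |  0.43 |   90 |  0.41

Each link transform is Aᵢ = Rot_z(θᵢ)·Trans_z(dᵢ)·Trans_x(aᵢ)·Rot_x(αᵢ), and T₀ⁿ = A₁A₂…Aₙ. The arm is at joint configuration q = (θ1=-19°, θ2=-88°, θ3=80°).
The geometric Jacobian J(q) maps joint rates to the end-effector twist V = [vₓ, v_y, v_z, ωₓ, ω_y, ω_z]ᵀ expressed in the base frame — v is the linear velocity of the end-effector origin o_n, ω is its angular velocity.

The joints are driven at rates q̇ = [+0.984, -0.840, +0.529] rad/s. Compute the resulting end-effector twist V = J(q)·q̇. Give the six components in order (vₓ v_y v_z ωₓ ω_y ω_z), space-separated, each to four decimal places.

0.1098 -0.3571 0.5571 -0.2264 0.9664 0.9655

o_n = [-0.4356, -0.4459, -0.3887]
J₁: ẑ×o_n = [0.4459, -0.4356, 0.0000], ω = ẑ
J2: z=[-0.3256, -0.9455, 0.0000] o=[0.1229, -0.0423, 0.0000] → [0.3676, -0.1266, -0.3967, -0.3256, -0.9455, 0.0000]
J3: z=[-0.9449, 0.3254, -0.0349] o=[0.0872, -0.1781, -0.2998] → [-0.0383, -0.0658, 0.4232, -0.9449, 0.3254, -0.0349]
V = J·q̇ = [0.1098, -0.3571, 0.5571, -0.2264, 0.9664, 0.9655]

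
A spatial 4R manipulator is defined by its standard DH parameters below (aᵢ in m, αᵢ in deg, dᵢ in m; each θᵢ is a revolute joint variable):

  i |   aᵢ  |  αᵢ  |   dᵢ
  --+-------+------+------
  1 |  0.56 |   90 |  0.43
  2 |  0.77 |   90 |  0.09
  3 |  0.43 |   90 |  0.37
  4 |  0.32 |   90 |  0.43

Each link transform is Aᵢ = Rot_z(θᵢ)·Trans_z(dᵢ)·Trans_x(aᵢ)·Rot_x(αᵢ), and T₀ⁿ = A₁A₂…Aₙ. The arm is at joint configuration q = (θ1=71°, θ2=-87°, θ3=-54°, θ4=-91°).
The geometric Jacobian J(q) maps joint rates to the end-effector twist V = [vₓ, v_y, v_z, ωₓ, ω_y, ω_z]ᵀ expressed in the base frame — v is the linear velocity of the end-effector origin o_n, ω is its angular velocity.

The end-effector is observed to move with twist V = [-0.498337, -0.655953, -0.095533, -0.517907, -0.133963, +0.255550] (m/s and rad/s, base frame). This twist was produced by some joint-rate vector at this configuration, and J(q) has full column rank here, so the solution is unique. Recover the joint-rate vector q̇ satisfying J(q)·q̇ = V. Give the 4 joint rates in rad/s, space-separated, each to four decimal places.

0.6210 -0.7000 0.3140 -0.4320

o_n = [-0.3010, 0.6802, -0.2433]
J₁: ẑ×o_n = [-0.6802, -0.3010, 0.0000], ω = ẑ
J2: z=[0.9455, -0.3256, 0.0000] o=[0.1823, 0.5295, 0.4300] → [0.2192, 0.6366, -0.0148, 0.9455, -0.3256, 0.0000]
J3: z=[-0.3251, -0.9442, -0.0523] o=[0.2805, 0.5383, -0.3389] → [-0.0829, 0.0615, -0.5953, -0.3251, -0.9442, -0.0523]
J4: z=[-0.5695, 0.1513, 0.8079] o=[-0.1644, 0.3147, -0.6107] → [-0.2397, 0.0989, -0.1875, -0.5695, 0.1513, 0.8079]
q̇ = J⁺·V = [0.6210, -0.7000, 0.3140, -0.4320]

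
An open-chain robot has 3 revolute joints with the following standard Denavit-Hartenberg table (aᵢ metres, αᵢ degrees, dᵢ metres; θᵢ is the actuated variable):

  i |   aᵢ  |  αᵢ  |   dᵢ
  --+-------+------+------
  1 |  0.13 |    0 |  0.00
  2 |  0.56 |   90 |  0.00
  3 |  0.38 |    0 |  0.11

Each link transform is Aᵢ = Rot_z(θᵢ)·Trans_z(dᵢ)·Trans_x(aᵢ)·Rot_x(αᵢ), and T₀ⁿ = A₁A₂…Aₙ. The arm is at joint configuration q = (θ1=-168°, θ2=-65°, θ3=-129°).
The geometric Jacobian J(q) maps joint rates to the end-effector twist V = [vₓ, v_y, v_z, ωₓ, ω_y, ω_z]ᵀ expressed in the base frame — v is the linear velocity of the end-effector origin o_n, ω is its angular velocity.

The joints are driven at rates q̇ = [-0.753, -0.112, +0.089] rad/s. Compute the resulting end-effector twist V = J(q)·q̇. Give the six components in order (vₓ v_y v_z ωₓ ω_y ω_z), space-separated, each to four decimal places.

0.2427 0.2078 -0.0213 0.0711 0.0536 -0.8650

o_n = [-0.2324, 0.2954, -0.2953]
J₁: ẑ×o_n = [-0.2954, -0.2324, 0.0000], ω = ẑ
J2: z=[0.0000, 0.0000, 1.0000] o=[-0.1272, -0.0270, 0.0000] → [-0.3224, -0.1052, 0.0000, 0.0000, 0.0000, 1.0000]
J3: z=[0.7986, 0.6018, 0.0000] o=[-0.4642, 0.4202, 0.0000] → [-0.1777, 0.2358, -0.2391, 0.7986, 0.6018, 0.0000]
V = J·q̇ = [0.2427, 0.2078, -0.0213, 0.0711, 0.0536, -0.8650]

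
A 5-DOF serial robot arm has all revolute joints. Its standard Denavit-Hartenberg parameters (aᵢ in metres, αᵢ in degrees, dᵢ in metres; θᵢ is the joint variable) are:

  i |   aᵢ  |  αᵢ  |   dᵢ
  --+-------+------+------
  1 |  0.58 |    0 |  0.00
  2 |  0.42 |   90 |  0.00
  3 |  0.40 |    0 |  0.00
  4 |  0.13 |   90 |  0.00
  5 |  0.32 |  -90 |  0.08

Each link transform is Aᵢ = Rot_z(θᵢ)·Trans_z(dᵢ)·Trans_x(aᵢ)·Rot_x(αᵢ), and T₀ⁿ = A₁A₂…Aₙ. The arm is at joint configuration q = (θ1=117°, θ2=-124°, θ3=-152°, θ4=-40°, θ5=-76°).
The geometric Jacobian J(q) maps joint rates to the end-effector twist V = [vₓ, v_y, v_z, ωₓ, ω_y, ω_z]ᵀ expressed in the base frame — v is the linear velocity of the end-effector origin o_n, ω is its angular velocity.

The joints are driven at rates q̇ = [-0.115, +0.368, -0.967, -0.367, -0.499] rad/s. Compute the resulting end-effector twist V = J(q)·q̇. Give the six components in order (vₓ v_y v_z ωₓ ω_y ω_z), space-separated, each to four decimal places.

o_n = [-0.3440, 0.8395, -0.0664]
J₁: ẑ×o_n = [-0.8395, -0.3440, 0.0000], ω = ẑ
J2: z=[0.0000, 0.0000, 1.0000] o=[-0.2633, 0.5168, 0.0000] → [-0.3227, -0.0807, 0.0000, 0.0000, 0.0000, 1.0000]
J3: z=[-0.1219, -0.9925, 0.0000] o=[0.1536, 0.4656, 0.0000] → [0.0659, -0.0081, -0.5394, -0.1219, -0.9925, 0.0000]
J4: z=[-0.1219, -0.9925, 0.0000] o=[-0.1970, 0.5086, -0.1878] → [-0.1205, 0.0148, -0.1862, -0.1219, -0.9925, 0.0000]
J5: z=[0.2064, -0.0253, 0.9781] o=[-0.3232, 0.5241, -0.1608] → [-0.3109, -0.0398, 0.0646, 0.2064, -0.0253, 0.9781]
V = J·q̇ = [0.1134, 0.0321, 0.5578, 0.0596, 1.3367, -0.2351]

0.1134 0.0321 0.5578 0.0596 1.3367 -0.2351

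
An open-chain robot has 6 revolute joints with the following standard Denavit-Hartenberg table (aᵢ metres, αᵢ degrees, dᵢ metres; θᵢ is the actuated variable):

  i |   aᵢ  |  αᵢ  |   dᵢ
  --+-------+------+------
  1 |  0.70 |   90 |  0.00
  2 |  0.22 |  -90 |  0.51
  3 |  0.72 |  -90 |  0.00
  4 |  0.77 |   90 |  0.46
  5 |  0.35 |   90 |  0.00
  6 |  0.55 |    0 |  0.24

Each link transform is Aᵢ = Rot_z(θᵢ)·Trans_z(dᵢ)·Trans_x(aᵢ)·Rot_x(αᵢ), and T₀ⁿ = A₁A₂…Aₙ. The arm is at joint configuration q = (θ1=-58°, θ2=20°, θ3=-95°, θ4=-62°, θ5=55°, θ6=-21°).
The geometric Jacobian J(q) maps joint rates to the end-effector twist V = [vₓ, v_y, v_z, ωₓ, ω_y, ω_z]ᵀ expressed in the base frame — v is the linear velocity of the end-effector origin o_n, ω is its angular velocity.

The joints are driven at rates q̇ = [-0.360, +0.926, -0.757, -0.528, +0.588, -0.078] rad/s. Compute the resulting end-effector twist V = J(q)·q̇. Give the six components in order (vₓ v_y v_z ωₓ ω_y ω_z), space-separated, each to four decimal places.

o_n = [-1.1382, -2.2811, 1.5049]
J₁: ẑ×o_n = [2.2811, -1.1382, 0.0000], ω = ẑ
J2: z=[-0.8480, -0.5299, 0.0000] o=[0.3709, -0.5936, 0.0000] → [-0.7975, 1.2762, 0.6314, -0.8480, -0.5299, 0.0000]
J3: z=[-0.1812, 0.2900, 0.9397] o=[0.0480, -1.0392, 0.0752] → [1.5817, -0.8555, 0.5691, -0.1812, 0.2900, 0.9397]
J4: z=[0.4222, -0.8401, 0.3407] o=[-0.5915, -1.3693, 0.0538] → [-0.9083, -0.7989, -0.8442, 0.4222, -0.8401, 0.3407]
J5: z=[0.6992, 0.5410, 0.4675] o=[-0.8416, -1.7243, 0.8386] → [0.6208, -0.6045, -0.2289, 0.6992, 0.5410, 0.4675]
J6: z=[-0.7148, 0.5153, 0.4728] o=[-0.8365, -1.9569, 1.1000] → [0.3619, 0.1468, 0.3873, -0.7148, 0.5153, 0.4728]
V = J·q̇ = [-1.9406, 2.2941, 0.4347, -0.4041, 0.0112, -1.0132]

-1.9406 2.2941 0.4347 -0.4041 0.0112 -1.0132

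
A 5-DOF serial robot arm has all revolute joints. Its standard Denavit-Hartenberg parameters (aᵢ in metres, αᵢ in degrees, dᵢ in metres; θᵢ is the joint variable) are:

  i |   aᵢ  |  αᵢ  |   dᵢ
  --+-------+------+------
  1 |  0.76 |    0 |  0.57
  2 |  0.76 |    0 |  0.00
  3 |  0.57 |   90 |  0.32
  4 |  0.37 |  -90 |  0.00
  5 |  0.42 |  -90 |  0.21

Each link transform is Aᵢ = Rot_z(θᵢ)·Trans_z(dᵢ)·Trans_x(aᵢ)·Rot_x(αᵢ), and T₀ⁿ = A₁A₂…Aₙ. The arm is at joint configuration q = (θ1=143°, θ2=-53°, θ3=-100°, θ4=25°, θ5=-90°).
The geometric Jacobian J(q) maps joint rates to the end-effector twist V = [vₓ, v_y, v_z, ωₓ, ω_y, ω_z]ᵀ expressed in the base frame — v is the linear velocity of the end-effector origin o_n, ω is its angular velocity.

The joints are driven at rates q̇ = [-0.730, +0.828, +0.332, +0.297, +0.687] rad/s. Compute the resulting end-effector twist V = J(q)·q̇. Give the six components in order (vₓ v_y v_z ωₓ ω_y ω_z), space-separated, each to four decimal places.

o_n = [0.1243, 0.6620, 1.2367]
J₁: ẑ×o_n = [-0.6620, 0.1243, 0.0000], ω = ẑ
J2: z=[0.0000, 0.0000, 1.0000] o=[-0.6070, 0.4574, 0.5700] → [-0.2046, 0.7312, 0.0000, 0.0000, 0.0000, 1.0000]
J3: z=[0.0000, 0.0000, 1.0000] o=[-0.6070, 1.2174, 0.5700] → [0.5554, 0.7312, -0.0000, 0.0000, 0.0000, 1.0000]
J4: z=[-0.1736, -0.9848, 0.0000] o=[-0.0456, 1.1184, 0.8900] → [-0.3414, 0.0602, 0.2466, -0.1736, -0.9848, 0.0000]
J5: z=[-0.4162, 0.0734, 0.9063] o=[0.2846, 1.0602, 1.0464] → [0.3749, -0.0661, 0.1775, -0.4162, 0.0734, 0.9063]
V = J·q̇ = [0.6544, 0.7300, 0.1952, -0.3375, -0.2421, 1.0526]

0.6544 0.7300 0.1952 -0.3375 -0.2421 1.0526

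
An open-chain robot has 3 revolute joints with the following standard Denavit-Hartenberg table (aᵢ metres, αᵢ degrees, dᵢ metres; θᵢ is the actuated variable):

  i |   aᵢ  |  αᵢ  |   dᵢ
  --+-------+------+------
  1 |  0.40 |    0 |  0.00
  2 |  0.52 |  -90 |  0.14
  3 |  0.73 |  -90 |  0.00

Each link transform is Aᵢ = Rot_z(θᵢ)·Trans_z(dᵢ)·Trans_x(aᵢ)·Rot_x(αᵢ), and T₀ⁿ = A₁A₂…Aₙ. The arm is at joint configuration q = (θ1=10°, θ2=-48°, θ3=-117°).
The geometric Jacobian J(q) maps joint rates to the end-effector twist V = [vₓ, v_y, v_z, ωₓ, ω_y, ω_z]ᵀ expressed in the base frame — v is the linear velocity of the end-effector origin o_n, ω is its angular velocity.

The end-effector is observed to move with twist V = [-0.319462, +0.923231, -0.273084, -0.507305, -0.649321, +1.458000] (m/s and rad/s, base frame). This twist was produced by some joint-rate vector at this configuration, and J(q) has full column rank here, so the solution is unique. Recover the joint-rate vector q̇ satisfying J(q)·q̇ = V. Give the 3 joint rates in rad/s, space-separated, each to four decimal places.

0.9560 0.5020 -0.8240

o_n = [0.5425, -0.0466, 0.7904]
J₁: ẑ×o_n = [0.0466, 0.5425, -0.0000], ω = ẑ
J2: z=[0.0000, 0.0000, 1.0000] o=[0.3939, 0.0695, 0.0000] → [0.1161, 0.1486, -0.0000, 0.0000, 0.0000, 1.0000]
J3: z=[0.6157, 0.7880, 0.0000] o=[0.8037, -0.2507, 0.1400] → [0.5125, -0.4004, 0.3314, 0.6157, 0.7880, 0.0000]
q̇ = J⁺·V = [0.9560, 0.5020, -0.8240]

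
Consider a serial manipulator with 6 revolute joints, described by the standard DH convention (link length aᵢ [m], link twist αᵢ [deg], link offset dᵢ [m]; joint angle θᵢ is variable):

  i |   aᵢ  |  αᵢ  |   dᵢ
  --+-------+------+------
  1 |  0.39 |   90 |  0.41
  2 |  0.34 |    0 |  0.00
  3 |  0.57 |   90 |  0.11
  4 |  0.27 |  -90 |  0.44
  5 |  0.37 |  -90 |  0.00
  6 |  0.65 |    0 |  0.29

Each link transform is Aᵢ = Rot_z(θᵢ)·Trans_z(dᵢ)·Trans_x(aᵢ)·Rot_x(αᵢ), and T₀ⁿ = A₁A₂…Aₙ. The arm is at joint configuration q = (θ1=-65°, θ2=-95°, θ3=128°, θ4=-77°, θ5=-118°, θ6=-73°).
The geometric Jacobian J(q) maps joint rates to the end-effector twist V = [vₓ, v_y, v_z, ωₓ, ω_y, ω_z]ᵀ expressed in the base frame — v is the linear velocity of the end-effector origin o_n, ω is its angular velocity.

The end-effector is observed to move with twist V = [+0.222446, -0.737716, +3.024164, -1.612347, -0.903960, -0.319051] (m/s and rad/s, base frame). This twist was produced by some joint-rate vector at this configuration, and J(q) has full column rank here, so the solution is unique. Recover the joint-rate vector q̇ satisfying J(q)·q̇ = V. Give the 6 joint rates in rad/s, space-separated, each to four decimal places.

0.1430 0.9260 0.9460 0.4640 -0.1390 -0.0030

o_n = [0.8424, -1.7909, -0.1541]
J₁: ẑ×o_n = [1.7909, 0.8424, -0.0000], ω = ẑ
J2: z=[-0.9063, -0.4226, 0.0000] o=[0.1648, -0.3535, 0.4100] → [0.2384, -0.5112, 1.5891, -0.9063, -0.4226, 0.0000]
J3: z=[-0.9063, -0.4226, 0.0000] o=[0.1523, -0.3266, 0.0713] → [0.0952, -0.2042, 1.6187, -0.9063, -0.4226, 0.0000]
J4: z=[0.2302, -0.4936, -0.8387] o=[0.2546, -0.8063, 0.3817] → [-0.5613, -0.3696, 0.0635, 0.2302, -0.4936, -0.8387]
J5: z=[0.1415, -0.8357, 0.5307] o=[0.6159, -0.9585, 0.0458] → [0.6088, 0.1485, 0.0715, 0.1415, -0.8357, 0.5307]
J6: z=[0.9582, -0.0191, -0.2856] o=[0.5238, -1.1616, -0.2495] → [-0.1815, -0.1824, -0.5969, 0.9582, -0.0191, -0.2856]
q̇ = J⁺·V = [0.1430, 0.9260, 0.9460, 0.4640, -0.1390, -0.0030]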